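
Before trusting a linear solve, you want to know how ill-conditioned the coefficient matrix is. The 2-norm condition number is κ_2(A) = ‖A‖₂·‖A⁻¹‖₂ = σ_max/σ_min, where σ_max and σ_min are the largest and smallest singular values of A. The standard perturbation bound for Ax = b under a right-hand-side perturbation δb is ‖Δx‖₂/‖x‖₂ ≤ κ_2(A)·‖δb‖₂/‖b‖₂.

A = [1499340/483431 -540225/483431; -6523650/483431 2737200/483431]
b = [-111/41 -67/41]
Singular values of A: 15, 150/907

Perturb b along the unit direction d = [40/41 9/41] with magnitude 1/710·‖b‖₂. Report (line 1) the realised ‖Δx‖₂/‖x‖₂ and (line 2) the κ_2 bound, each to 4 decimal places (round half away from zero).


0.0015
0.1277

from the listed singular values, σ₁ = 15, σ_n = 150/907
κ_2(A) = 15 / (150/907) = 90.7000
κ_2(A)·‖δb‖/‖b‖ = 0.1277
solve Ax = b  →  x = [-6.9154 -16.7703]
‖b‖₂ = 3.1623 and ‖x‖₂ = 18.1401
Δx = A⁻¹·δb where δb = 1/710·3.1623·d; ‖Δx‖ = 0.0269
relative error = 0.0015
realised/bound (from unrounded values) ≈ 0.0116


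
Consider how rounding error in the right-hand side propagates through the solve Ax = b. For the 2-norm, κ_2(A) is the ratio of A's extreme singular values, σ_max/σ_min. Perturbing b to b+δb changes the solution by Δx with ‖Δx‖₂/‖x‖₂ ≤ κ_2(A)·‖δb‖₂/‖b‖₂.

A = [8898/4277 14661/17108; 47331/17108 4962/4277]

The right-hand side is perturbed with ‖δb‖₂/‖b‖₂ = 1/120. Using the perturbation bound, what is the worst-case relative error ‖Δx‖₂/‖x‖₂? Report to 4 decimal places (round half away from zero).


2.7417

form AᵀA = [3507014025/292683664 91327500/18292729; 91327500/18292729 608888025/292683664] with trace 12177225/865928 and determinant 50625/27709696
solving λ² − 12177225/865928·λ + 50625/27709696 = 0 gives λ = 225/16, 225/1731856
so κ_2 = √((225/16) / (225/1731856)) = 329.0000
perturbation bound = 329.0000·1/120 = 2.7417


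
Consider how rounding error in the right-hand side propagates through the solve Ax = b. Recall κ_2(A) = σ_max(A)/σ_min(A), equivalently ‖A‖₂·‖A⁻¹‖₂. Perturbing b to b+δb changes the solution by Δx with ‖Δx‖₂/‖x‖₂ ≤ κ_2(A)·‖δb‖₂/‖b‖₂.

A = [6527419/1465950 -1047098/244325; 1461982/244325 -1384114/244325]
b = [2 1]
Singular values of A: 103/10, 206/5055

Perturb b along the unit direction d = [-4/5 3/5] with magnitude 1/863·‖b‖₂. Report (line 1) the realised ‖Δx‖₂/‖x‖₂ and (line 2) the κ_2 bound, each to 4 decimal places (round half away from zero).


σ_max = 103/10, σ_min = 206/5055
κ = σ_max/σ_min = (103/10)/(206/5055) = 252.7500
κ_2(A)·‖δb‖/‖b‖ = 0.2929
solve Ax = b  →  x = [-16.7827 -17.9034]
‖b‖₂ = 2.2361 and ‖x‖₂ = 24.5396
δb = ε·‖b‖·d = [-0.0021 0.0016]; solving A·Δx = δb gives ‖Δx‖ = 0.0636
dividing the unrounded norms, ‖Δx‖/‖x‖ = 0.0026
so the bound overstates the realised error by a factor of ≈ 113.0368 (computed from the unrounded values)

0.0026
0.2929


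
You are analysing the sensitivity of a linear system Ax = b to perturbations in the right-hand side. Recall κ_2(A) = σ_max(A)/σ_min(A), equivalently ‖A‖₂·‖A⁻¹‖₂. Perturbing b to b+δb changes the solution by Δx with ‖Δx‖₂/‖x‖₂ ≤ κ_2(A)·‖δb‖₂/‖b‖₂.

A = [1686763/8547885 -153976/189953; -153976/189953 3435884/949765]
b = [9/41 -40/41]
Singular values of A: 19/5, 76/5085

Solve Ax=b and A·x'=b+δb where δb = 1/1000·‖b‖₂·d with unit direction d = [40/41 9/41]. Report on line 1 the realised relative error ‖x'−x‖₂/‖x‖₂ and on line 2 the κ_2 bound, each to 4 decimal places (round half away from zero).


0.2543
0.2543

from the listed singular values, σ₁ = 19/5, σ_n = 76/5085
condition number: (19/5) ÷ (76/5085) = 254.2500
κ_2(A)·‖δb‖/‖b‖ = 0.2543
solve Ax = b  →  x = [0.0578 -0.2567]
‖b‖₂ = 1.0000 and ‖x‖₂ = 0.2632
with δb = [0.0010 0.0002], A·Δx = δb → ‖Δx‖ = 0.0669
relative error = 0.2543
tightness: 0.2543 against a bound of 0.2543; the bound is attained (ratio 1)


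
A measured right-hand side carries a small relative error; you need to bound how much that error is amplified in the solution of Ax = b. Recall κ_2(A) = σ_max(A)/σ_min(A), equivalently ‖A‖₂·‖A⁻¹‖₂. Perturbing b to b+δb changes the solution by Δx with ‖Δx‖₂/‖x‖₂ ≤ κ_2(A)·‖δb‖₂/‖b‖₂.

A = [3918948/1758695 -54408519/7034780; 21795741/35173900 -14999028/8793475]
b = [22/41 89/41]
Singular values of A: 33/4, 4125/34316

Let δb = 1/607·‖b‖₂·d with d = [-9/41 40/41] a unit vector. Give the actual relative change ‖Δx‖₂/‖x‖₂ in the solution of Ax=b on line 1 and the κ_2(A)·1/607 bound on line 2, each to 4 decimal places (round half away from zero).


0.0018
0.1131

largest singular value 33/4, smallest 4125/34316
κ = σ_max/σ_min = (33/4)/(4125/34316) = 68.6320
bound on ‖Δx‖/‖x‖: κ·ε = 68.6320·1/607 = 0.1131
solve Ax = b  →  x = [16.0065 4.5423]
‖b‖ = 2.2361, ‖x‖ = 16.6385
δb = ε·‖b‖·d = [-0.0008 0.0036]; solving A·Δx = δb gives ‖Δx‖ = 0.0306
realised ‖Δx‖/‖x‖ = 0.0018
so the bound overstates the realised error by a factor of ≈ 61.3880 (computed from the unrounded values)


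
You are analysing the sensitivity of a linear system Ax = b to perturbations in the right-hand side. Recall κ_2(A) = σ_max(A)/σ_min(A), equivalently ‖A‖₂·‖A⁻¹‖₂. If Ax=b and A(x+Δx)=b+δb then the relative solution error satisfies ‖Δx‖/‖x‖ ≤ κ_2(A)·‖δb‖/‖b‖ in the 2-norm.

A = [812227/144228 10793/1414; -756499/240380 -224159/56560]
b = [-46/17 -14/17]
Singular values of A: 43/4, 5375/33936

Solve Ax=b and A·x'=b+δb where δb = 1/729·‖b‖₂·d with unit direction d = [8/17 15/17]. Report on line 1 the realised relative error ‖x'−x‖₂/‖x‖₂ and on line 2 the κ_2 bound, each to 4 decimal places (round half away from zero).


0.0019
0.0931

from the listed singular values, σ₁ = 43/4, σ_n = 5375/33936
condition number: (43/4) ÷ (5375/33936) = 67.8720
perturbation bound = 67.8720·1/729 = 0.0931
solve Ax = b  →  x = [9.9903 -7.7252]
2-norm of b is 2.8284; of x, 12.6287
Δx = A⁻¹·δb where δb = 1/729·2.8284·d; ‖Δx‖ = 0.0245
relative error = 0.0019
so the bound overstates the realised error by a factor of ≈ 47.9980 (computed from the unrounded values)


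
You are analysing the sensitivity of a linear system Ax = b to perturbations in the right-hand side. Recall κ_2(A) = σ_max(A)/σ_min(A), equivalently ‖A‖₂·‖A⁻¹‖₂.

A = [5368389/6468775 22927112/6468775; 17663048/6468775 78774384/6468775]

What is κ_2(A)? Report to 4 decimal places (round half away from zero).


M = AᵀA = [545284584169/66952080001 2423163810600/66952080001; 2423163810600/66952080001 10769689662784/66952080001]. tr(M)=6731097113/39828721, det(M)=7311616/39828721
solving λ² − 6731097113/39828721·λ + 7311616/39828721 = 0 gives λ = 169, 43264/39828721
κ = σ_max/σ_min = 13/(208/6311) = 394.4375

394.4375


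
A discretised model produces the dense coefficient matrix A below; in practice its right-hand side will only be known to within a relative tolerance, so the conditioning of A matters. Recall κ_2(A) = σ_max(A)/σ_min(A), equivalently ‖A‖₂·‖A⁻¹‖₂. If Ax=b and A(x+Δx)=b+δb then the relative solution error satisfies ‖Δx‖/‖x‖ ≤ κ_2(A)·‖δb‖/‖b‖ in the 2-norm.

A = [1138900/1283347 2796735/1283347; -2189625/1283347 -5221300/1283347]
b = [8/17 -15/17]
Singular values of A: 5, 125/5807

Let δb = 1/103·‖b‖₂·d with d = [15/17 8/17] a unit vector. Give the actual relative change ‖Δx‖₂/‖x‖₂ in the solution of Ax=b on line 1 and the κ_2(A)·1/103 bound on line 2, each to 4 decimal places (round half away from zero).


σ_max = 5, σ_min = 125/5807
κ = σ_max/σ_min = 5/(125/5807) = 232.2800
κ_2(A)·‖δb‖/‖b‖ = 2.2551
solve Ax = b  →  x = [0.0769 0.1846]
‖b‖₂ = 1.0000 and ‖x‖₂ = 0.2000
re-solving with b+δb shifts x by Δx of norm 0.4510
relative error = 2.2551
realised/bound = 1 exactly: the bound is attained for this b and d

2.2551
2.2551


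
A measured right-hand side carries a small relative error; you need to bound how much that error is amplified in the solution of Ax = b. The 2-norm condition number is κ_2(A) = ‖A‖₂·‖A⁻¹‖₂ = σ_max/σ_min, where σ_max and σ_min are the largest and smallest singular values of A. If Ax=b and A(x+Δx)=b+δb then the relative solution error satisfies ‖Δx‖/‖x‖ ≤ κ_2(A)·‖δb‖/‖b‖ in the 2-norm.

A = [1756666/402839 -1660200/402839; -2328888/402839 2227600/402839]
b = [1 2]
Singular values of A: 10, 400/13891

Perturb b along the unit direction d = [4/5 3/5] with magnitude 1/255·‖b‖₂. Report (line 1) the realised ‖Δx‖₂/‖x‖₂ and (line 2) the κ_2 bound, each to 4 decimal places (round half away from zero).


from the listed singular values, σ₁ = 10, σ_n = 400/13891
κ_2(A) = 10 / (400/13891) = 347.2750
perturbation bound = 347.2750·1/255 = 1.3619
solve Ax = b  →  x = [47.8276 50.3640]
‖b‖₂ = 2.2361 and ‖x‖₂ = 69.4551
δb = ε·‖b‖·d = [0.0070 0.0053]; solving A·Δx = δb gives ‖Δx‖ = 0.3045
realised ‖Δx‖/‖x‖ = 0.0044
realised/bound (from unrounded values) ≈ 0.0032

0.0044
1.3619


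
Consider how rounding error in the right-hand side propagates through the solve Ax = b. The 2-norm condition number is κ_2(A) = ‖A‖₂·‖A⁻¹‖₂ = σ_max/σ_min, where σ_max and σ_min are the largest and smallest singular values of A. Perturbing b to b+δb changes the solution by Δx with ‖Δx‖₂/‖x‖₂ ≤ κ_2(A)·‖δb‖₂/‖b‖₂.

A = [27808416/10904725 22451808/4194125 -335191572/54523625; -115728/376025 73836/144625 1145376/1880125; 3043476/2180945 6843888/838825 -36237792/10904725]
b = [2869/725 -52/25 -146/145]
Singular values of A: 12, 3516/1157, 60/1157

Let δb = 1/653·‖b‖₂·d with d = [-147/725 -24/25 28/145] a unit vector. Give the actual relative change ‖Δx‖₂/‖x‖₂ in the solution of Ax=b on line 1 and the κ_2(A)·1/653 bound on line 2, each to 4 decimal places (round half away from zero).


from the listed singular values, σ₁ = 12, σ_n = 60/1157
condition number: 12 ÷ (60/1157) = 231.4000
perturbation bound = 231.4000·1/653 = 0.3544
solve Ax = b  →  x = [18.2435 -0.6564 6.3523]
‖b‖ = 4.5826, ‖x‖ = 19.3289
δb = ε·‖b‖·d = [-0.0014 -0.0067 0.0014]; solving A·Δx = δb gives ‖Δx‖ = 0.1353
dividing the unrounded norms, ‖Δx‖/‖x‖ = 0.0070
realised/bound (from unrounded values) ≈ 0.0198

0.0070
0.3544


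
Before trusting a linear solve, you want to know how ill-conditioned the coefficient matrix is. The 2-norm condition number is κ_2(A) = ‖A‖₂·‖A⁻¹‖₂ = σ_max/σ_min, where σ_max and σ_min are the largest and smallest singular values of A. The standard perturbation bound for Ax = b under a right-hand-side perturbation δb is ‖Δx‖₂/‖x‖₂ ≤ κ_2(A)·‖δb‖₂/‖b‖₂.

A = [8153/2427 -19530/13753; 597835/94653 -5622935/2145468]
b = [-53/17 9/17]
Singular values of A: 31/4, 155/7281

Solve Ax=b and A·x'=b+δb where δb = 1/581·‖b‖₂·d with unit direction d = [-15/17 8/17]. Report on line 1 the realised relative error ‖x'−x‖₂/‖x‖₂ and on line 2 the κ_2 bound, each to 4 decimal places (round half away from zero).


0.0018
0.6266

largest singular value 31/4, smallest 155/7281
condition number: (31/4) ÷ (155/7281) = 364.0500
worst-case relative error ≤ 364.0500 × 1/581 = 0.6266
solve Ax = b  →  x = [54.0819 130.1320]
‖b‖₂ = 3.1623 and ‖x‖₂ = 140.9226
re-solving with b+δb shifts x by Δx of norm 0.2557
realised ‖Δx‖/‖x‖ = 0.0018
tightness: 0.0018 against a bound of 0.6266 (unrounded ratio ≈ 0.0029)


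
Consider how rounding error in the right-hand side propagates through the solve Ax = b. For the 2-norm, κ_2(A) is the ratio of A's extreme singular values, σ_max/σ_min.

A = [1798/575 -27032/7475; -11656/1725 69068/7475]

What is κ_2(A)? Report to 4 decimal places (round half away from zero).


form AᵀA = [164957572/2975625 -73143632/991875; -73143632/991875 32550992/330625] with trace 3663332/23805 and determinant 59105344/2975625
solving λ² − 3663332/23805·λ + 59105344/2975625 = 0 gives λ = 3844/25, 15376/119025
so κ_2 = √((3844/25) / (15376/119025)) = 34.5000

34.5000


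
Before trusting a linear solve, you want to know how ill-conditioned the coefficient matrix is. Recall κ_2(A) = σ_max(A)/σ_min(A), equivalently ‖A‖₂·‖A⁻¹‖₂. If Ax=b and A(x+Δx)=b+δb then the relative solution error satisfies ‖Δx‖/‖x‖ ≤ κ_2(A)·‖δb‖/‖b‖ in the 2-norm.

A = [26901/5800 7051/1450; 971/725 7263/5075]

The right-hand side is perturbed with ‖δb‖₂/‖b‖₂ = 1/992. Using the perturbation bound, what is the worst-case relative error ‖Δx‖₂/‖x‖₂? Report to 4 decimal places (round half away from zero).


0.3952

M = AᵀA = [1254409/53824 2304945/94192; 2304945/94192 4235389/164836]. tr(M)=153665/3136, det(M)=1/64
eigenvalues of AᵀA: λ = (tr ± √(tr²−4·det))/2 = 49, 1/3136
σ_max=√49=7, σ_min=√(1/3136)=(1/56) → κ = 392.0000
κ_2(A)·‖δb‖/‖b‖ = 0.3952


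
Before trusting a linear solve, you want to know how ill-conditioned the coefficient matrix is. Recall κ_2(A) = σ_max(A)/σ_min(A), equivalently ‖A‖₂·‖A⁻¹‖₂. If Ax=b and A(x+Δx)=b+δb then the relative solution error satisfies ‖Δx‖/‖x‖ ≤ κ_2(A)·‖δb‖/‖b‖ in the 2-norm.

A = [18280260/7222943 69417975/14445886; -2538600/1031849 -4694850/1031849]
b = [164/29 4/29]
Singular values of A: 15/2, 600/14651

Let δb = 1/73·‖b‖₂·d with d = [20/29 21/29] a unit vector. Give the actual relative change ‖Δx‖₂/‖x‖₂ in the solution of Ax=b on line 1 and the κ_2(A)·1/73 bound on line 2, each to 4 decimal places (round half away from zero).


largest singular value 15/2, smallest 600/14651
condition number: (15/2) ÷ (600/14651) = 183.1375
bound on ‖Δx‖/‖x‖: κ·ε = 183.1375·1/73 = 2.5087
solve Ax = b  →  x = [-85.9314 46.4345]
2-norm of b is 5.6569; of x, 97.6748
δb = ε·‖b‖·d = [0.0534 0.0561]; solving A·Δx = δb gives ‖Δx‖ = 1.8922
relative error = 0.0194
so the bound overstates the realised error by a factor of ≈ 129.4997 (computed from the unrounded values)

0.0194
2.5087


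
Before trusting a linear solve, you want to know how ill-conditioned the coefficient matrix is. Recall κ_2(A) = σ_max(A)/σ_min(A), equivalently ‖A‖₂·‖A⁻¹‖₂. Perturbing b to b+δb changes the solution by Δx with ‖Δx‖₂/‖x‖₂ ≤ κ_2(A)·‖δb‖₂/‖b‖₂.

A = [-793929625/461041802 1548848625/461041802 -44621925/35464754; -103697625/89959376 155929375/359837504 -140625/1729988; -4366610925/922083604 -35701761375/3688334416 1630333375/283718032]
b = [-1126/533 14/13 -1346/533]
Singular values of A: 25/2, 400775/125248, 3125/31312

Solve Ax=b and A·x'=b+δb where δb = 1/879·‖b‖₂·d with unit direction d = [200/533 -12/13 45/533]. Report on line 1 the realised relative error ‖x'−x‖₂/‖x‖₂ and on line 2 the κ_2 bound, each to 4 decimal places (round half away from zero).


0.0020
0.1425

largest singular value 25/2, smallest 3125/31312
κ = σ_max/σ_min = (25/2)/(3125/31312) = 125.2480
perturbation bound = 125.2480·1/879 = 0.1425
solve Ax = b  →  x = [-2.9958 -8.8151 -17.7574]
‖b‖ = 3.4641, ‖x‖ = 20.0501
re-solving with b+δb shifts x by Δx of norm 0.0395
realised ‖Δx‖/‖x‖ = 0.0020
tightness: 0.0020 against a bound of 0.1425 (unrounded ratio ≈ 0.0138)


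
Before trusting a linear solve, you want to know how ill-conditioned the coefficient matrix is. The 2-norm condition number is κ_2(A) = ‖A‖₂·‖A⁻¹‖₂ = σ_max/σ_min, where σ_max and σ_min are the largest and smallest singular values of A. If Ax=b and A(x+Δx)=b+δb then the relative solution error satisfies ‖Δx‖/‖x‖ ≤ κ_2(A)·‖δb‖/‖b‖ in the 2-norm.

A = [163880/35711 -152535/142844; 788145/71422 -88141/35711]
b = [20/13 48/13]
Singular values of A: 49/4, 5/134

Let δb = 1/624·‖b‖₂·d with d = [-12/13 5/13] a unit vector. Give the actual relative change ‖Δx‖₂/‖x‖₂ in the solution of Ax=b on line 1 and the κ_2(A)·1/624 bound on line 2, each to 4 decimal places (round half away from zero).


largest singular value 49/4, smallest 5/134
κ_2(A) = (49/4) / (5/134) = 328.3000
bound on ‖Δx‖/‖x‖: κ·ε = 328.3000·1/624 = 0.5261
solve Ax = b  →  x = [0.3186 -0.0717]
‖b‖ = 4.0000, ‖x‖ = 0.3265
re-solving with b+δb shifts x by Δx of norm 0.1718
relative error = 0.5261
realised/bound = 1 exactly: the bound is attained for this b and d

0.5261
0.5261


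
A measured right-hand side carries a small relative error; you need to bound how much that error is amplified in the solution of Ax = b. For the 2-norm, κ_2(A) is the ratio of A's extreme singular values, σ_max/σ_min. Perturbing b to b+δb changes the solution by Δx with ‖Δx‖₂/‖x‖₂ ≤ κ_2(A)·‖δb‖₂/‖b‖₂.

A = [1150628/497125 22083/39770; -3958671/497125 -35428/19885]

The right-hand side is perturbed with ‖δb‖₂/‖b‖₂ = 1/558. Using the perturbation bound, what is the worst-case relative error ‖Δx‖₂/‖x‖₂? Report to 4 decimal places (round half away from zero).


M = AᵀA = [27192033409/395413225 1223619642/79082645; 1223619642/79082645 220329265/63266116]. tr(M)=67981181/940900, det(M)=83521/940900
char-poly roots: 289/4 and 289/235225
κ_2(A) = √(λ_max/λ_min) = √((289/4) / (289/235225)) = 242.5000
κ_2(A)·‖δb‖/‖b‖ = 0.4346

0.4346


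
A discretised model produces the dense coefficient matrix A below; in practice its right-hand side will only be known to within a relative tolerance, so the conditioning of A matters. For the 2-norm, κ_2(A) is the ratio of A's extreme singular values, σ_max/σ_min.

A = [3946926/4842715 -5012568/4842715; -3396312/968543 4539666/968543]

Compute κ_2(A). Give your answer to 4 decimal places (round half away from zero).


form AᵀA = [180815945796/13951153225 -241069177728/13951153225; -241069177728/13951153225 321439632804/13951153225] with trace 20090223144/558046129 and determinant 20250000/558046129
solving λ² − 20090223144/558046129·λ + 20250000/558046129 = 0 gives λ = 36, 562500/558046129
σ_max=√36=6, σ_min=√(562500/558046129)=(750/23623) → κ = 188.9840

188.9840


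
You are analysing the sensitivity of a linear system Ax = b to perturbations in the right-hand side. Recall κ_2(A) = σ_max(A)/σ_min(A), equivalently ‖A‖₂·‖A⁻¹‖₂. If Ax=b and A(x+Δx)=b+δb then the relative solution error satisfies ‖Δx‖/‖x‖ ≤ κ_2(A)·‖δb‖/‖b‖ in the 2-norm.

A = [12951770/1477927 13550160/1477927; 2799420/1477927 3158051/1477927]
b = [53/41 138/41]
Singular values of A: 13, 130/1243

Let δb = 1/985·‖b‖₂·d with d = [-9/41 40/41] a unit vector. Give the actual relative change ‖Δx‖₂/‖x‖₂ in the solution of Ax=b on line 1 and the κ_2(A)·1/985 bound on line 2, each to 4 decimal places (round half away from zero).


0.0012
0.1262

σ_max = 13, σ_min = 130/1243
condition number: 13 ÷ (130/1243) = 124.3000
κ_2(A)·‖δb‖/‖b‖ = 0.1262
solve Ax = b  →  x = [-20.6655 19.8939]
‖b‖ = 3.6056, ‖x‖ = 28.6850
with δb = [-0.0008 0.0036], A·Δx = δb → ‖Δx‖ = 0.0350
relative error = 0.0012
so the bound overstates the realised error by a factor of ≈ 103.4253 (computed from the unrounded values)


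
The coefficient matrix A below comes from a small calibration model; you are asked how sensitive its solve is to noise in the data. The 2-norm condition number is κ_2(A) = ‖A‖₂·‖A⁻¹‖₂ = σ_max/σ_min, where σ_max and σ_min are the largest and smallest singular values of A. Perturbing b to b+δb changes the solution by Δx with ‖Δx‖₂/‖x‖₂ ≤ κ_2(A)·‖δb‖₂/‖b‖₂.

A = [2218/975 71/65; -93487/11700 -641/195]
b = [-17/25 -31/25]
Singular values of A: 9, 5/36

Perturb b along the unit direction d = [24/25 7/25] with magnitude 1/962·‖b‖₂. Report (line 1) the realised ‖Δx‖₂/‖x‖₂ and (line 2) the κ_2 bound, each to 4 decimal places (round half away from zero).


from the listed singular values, σ₁ = 9, σ_n = 5/36
κ_2(A) = 9 / (5/36) = 64.8000
bound on ‖Δx‖/‖x‖: κ·ε = 64.8000·1/962 = 0.0674
solve Ax = b  →  x = [2.8718 -6.6034]
‖b‖₂ = 1.4142 and ‖x‖₂ = 7.2009
δb = ε·‖b‖·d = [0.0014 0.0004]; solving A·Δx = δb gives ‖Δx‖ = 0.0106
realised ‖Δx‖/‖x‖ = 0.0015
so the bound overstates the realised error by a factor of ≈ 45.8260 (computed from the unrounded values)

0.0015
0.0674


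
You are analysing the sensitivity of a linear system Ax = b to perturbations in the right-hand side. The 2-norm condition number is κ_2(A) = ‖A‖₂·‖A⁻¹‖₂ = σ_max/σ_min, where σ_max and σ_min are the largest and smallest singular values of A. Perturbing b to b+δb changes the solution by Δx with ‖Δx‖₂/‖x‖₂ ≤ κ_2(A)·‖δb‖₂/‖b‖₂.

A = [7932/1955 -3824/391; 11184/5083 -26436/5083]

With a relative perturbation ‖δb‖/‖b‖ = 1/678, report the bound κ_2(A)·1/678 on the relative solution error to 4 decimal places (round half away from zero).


M = AᵀA = [47612304/2235025 -22852608/447005; -22852608/447005 10969360/89401]. tr(M)=1904416/13225, det(M)=2304/13225
λ_max, λ_min = (1904416/13225 ± √3626678419456/174900625)/2 = 144, 16/13225
κ_2(A) = √(λ_max/λ_min) = √(144 / (16/13225)) = 345.0000
worst-case relative error ≤ 345.0000 × 1/678 = 0.5088

0.5088


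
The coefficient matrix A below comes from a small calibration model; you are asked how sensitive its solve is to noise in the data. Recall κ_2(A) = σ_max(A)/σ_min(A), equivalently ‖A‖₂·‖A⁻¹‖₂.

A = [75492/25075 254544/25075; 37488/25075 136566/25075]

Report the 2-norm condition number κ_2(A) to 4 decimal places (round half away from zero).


118.0000

AᵀA = [24582672/2175625 84206304/2175625; 84206304/2175625 288729828/2175625]; tr = 501300/3481, det = 5184/3481
solving λ² − 501300/3481·λ + 5184/3481 = 0 gives λ = 144, 36/3481
κ = σ_max/σ_min = 12/(6/59) = 118.0000


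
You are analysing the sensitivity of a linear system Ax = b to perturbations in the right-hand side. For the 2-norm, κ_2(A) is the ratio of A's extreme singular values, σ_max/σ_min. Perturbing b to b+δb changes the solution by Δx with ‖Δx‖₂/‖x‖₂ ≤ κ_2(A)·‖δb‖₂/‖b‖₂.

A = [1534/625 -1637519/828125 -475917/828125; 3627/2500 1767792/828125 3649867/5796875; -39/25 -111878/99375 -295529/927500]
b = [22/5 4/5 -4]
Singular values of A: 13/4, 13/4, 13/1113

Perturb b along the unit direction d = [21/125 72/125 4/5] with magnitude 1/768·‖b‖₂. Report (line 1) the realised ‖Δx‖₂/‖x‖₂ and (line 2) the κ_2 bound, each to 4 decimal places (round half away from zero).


from the listed singular values, σ₁ = 13/4, σ_n = 13/1113
κ = σ_max/σ_min = (13/4)/(13/1113) = 278.2500
bound on ‖Δx‖/‖x‖: κ·ε = 278.2500·1/768 = 0.3623
solve Ax = b  →  x = [1.7231 47.7083 -164.4505]
‖b‖₂ = 6.0000 and ‖x‖₂ = 171.2396
re-solving with b+δb shifts x by Δx of norm 0.6689
relative error = 0.0039
tightness: 0.0039 against a bound of 0.3623 (unrounded ratio ≈ 0.0108)

0.0039
0.3623


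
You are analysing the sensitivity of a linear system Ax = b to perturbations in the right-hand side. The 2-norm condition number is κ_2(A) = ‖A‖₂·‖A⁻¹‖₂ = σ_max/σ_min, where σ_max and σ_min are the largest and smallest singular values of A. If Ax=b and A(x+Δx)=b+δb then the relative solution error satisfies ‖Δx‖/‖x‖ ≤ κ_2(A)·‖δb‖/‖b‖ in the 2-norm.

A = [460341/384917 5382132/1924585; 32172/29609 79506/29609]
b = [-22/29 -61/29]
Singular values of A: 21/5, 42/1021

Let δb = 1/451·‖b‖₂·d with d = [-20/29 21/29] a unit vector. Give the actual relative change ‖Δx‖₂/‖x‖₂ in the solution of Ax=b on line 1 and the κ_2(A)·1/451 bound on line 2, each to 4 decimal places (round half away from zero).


0.0050
0.2264

σ_max = 21/5, σ_min = 42/1021
κ_2(A) = (21/5) / (42/1021) = 102.1000
worst-case relative error ≤ 102.1000 × 1/451 = 0.2264
solve Ax = b  →  x = [22.2564 -9.7894]
2-norm of b is 2.2361; of x, 24.3142
with δb = [-0.0034 0.0036], A·Δx = δb → ‖Δx‖ = 0.1205
relative error = 0.0050
realised/bound (from unrounded values) ≈ 0.0219


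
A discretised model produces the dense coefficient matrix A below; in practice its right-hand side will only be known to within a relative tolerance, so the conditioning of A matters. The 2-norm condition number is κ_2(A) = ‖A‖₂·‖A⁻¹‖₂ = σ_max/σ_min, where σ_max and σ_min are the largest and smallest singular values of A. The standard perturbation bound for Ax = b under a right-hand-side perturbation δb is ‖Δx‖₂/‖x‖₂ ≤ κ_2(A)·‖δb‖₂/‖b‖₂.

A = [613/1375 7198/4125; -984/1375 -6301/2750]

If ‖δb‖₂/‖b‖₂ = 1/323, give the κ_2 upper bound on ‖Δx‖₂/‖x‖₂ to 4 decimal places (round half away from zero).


form AᵀA = [53761/75625 548506/226875; 548506/226875 22582729/2722500] with trace 39229/4356 and determinant 25/484
solving λ² − 39229/4356·λ + 25/484 = 0 gives λ = 9, 25/4356
σ_max=√9=3, σ_min=√(25/4356)=(5/66) → κ = 39.6000
κ_2(A)·‖δb‖/‖b‖ = 0.1226

0.1226


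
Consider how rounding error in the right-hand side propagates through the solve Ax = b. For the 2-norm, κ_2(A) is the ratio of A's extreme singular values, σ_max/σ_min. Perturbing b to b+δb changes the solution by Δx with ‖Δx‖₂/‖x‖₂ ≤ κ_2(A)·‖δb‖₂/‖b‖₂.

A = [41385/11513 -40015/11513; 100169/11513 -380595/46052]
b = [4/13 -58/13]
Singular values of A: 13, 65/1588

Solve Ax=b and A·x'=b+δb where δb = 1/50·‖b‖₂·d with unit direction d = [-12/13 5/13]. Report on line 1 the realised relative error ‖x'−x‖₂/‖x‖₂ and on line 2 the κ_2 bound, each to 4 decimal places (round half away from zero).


largest singular value 13, smallest 65/1588
κ = σ_max/σ_min = 13/(65/1588) = 317.6000
perturbation bound = 317.6000·1/50 = 6.3520
solve Ax = b  →  x = [-33.9204 -35.1703]
2-norm of b is 4.4721; of x, 48.8625
re-solving with b+δb shifts x by Δx of norm 2.1852
dividing the unrounded norms, ‖Δx‖/‖x‖ = 0.0447
tightness: 0.0447 against a bound of 6.3520 (unrounded ratio ≈ 0.0070)

0.0447
6.3520


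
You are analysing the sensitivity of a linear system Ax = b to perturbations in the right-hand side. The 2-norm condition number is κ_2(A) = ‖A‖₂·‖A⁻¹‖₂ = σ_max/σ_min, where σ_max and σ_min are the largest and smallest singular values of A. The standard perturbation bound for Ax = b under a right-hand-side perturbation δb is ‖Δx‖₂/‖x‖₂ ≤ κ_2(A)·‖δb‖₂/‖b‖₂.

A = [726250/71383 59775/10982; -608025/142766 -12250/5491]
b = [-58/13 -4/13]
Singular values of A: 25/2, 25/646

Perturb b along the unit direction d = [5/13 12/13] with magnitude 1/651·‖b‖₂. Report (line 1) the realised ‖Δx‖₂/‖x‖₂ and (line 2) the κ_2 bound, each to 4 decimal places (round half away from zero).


largest singular value 25/2, smallest 25/646
condition number: (25/2) ÷ (25/646) = 323.0000
bound on ‖Δx‖/‖x‖: κ·ε = 323.0000·1/651 = 0.4962
solve Ax = b  →  x = [24.0376 -45.7506]
‖b‖₂ = 4.4721 and ‖x‖₂ = 51.6810
re-solving with b+δb shifts x by Δx of norm 0.1775
relative error = 0.0034
realised/bound (from unrounded values) ≈ 0.0069

0.0034
0.4962


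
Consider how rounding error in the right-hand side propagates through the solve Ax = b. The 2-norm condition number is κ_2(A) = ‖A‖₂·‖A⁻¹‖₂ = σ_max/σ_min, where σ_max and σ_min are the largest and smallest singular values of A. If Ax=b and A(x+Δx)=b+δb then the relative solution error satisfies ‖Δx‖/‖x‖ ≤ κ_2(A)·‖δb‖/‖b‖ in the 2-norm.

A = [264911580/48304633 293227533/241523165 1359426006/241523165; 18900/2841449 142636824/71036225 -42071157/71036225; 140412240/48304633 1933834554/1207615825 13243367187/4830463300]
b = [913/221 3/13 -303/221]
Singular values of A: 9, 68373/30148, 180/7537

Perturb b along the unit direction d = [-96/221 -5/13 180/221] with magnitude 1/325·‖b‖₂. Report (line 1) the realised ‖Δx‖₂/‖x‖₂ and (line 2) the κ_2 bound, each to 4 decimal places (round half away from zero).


0.0045
1.1595

from the listed singular values, σ₁ = 9, σ_n = 180/7537
κ_2(A) = 9 / (180/7537) = 376.8500
bound on ‖Δx‖/‖x‖: κ·ε = 376.8500·1/325 = 1.1595
solve Ax = b  →  x = [91.1937 -24.6127 -82.8117]
‖b‖₂ = 4.3589 and ‖x‖₂ = 125.6179
with δb = [-0.0058 -0.0052 0.0109], A·Δx = δb → ‖Δx‖ = 0.5616
realised ‖Δx‖/‖x‖ = 0.0045
realised/bound (from unrounded values) ≈ 0.0039


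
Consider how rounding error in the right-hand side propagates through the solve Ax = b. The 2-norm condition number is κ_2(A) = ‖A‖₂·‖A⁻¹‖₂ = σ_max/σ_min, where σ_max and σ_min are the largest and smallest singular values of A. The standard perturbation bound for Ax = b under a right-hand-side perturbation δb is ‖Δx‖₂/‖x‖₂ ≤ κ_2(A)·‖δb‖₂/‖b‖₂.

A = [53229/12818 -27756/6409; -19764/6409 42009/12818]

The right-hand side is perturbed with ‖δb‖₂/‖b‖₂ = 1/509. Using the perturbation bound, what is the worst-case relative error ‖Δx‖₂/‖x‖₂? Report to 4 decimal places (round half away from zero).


0.4342

M = AᵀA = [4395789225/164301124 -1153845000/41075281; -1153845000/41075281 4846338225/164301124]. tr(M)=5494725/97682, det(M)=50625/781456
solving λ² − 5494725/97682·λ + 50625/781456 = 0 gives λ = 225/4, 225/195364
κ = σ_max/σ_min = (15/2)/(15/442) = 221.0000
worst-case relative error ≤ 221.0000 × 1/509 = 0.4342


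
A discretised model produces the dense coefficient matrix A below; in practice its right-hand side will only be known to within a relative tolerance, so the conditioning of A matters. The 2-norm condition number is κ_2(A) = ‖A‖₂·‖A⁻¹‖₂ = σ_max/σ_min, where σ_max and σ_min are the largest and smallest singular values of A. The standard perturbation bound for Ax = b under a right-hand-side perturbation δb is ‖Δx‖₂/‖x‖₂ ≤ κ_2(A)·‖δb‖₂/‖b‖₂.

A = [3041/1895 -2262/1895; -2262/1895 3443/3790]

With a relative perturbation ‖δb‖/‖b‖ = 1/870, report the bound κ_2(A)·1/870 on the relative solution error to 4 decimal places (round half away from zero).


0.2178

M = AᵀA = [574573/143641 -430911/143641; -430911/143641 1292833/574564]. tr(M)=3591125/574564, det(M)=625/574564
char-poly roots: 25/4 and 25/143641
κ = σ_max/σ_min = (5/2)/(5/379) = 189.5000
perturbation bound = 189.5000·1/870 = 0.2178


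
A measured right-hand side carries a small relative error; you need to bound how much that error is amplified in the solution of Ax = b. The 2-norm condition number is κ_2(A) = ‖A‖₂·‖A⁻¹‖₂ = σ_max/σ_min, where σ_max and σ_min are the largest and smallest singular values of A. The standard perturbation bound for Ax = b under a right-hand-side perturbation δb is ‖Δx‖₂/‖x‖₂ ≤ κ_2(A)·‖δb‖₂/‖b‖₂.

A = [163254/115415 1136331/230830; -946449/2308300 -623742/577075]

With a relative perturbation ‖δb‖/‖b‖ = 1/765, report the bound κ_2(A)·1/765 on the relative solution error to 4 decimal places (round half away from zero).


0.0736

M = AᵀA = [6874784721/3169690000 2934523809/396211250; 2934523809/396211250 20129339601/792422500]. tr(M)=139827429/5071504, det(M)=4862025/20286016
char-poly roots: 441/16 and 11025/1267876
σ_max=√(441/16)=(21/4), σ_min=√(11025/1267876)=(105/1126) → κ = 56.3000
perturbation bound = 56.3000·1/765 = 0.0736


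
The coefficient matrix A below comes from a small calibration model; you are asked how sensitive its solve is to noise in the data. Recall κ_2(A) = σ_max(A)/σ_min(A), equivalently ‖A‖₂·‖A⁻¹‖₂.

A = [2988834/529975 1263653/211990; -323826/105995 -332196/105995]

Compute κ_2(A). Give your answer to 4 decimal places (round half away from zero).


AᵀA = [39981697704/971880625 8395477629/194376125; 8395477629/194376125 7052718457/155500900]; tr = 399815401/4622500, det = 8311689/28890625
λ_max, λ_min = (399815401/4622500 ± √159827765576053201/21367506250000)/2 = 8649/100, 3844/1155625
κ = σ_max/σ_min = (93/10)/(62/1075) = 161.2500

161.2500


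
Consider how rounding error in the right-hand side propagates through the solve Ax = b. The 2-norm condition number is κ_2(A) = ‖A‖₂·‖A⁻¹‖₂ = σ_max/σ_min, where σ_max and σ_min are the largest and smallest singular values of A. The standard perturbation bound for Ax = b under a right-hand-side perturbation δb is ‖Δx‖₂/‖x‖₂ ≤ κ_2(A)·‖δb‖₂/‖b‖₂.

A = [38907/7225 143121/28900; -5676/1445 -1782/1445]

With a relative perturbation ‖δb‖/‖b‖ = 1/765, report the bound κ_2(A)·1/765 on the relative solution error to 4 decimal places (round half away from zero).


M = AᵀA = [8024841/180625 22767723/722500; 22767723/722500 75272769/2890000]. tr(M)=8146809/115600, det(M)=1185921/7225
eigenvalues of AᵀA: λ = (tr ± √(tr²−4·det))/2 = 1089/16, 17424/7225
σ_max=√(1089/16)=(33/4), σ_min=√(17424/7225)=(132/85) → κ = 5.3125
κ_2(A)·‖δb‖/‖b‖ = 0.0069

0.0069


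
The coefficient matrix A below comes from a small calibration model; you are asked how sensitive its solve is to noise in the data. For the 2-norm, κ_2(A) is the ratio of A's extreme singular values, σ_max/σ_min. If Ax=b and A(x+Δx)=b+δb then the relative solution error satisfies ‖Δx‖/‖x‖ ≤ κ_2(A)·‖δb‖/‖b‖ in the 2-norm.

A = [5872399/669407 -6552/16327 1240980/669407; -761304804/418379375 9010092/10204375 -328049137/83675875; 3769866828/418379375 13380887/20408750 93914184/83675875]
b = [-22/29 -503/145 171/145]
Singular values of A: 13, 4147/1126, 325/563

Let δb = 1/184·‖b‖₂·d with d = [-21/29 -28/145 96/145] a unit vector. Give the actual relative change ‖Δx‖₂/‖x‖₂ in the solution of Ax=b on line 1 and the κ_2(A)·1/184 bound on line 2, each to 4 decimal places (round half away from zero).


σ_max = 13, σ_min = 325/563
κ_2(A) = 13 / (325/563) = 22.5200
worst-case relative error ≤ 22.5200 × 1/184 = 0.1224
solve Ax = b  →  x = [-0.3096 3.0980 1.7262]
2-norm of b is 3.7417; of x, 3.5599
with δb = [-0.0147 -0.0039 0.0135], A·Δx = δb → ‖Δx‖ = 0.0352
realised ‖Δx‖/‖x‖ = 0.0099
realised/bound (from unrounded values) ≈ 0.0809

0.0099
0.1224


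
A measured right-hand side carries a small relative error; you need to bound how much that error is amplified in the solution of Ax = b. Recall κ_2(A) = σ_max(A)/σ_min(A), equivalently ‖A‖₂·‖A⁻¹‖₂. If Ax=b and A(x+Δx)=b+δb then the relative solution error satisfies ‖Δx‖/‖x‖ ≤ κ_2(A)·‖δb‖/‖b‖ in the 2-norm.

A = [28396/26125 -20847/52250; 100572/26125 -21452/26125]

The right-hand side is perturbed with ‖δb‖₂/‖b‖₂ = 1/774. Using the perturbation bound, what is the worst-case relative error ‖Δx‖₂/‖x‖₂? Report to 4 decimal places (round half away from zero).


form AᵀA = [17473696/1092025 -785106/218405; -785106/218405 3640561/4368100] with trace 14707069/873620 and determinant 11303044/27300625
char-poly roots: 1681/100 and 26896/1092025
so κ_2 = √((1681/100) / (26896/1092025)) = 26.1250
worst-case relative error ≤ 26.1250 × 1/774 = 0.0338

0.0338


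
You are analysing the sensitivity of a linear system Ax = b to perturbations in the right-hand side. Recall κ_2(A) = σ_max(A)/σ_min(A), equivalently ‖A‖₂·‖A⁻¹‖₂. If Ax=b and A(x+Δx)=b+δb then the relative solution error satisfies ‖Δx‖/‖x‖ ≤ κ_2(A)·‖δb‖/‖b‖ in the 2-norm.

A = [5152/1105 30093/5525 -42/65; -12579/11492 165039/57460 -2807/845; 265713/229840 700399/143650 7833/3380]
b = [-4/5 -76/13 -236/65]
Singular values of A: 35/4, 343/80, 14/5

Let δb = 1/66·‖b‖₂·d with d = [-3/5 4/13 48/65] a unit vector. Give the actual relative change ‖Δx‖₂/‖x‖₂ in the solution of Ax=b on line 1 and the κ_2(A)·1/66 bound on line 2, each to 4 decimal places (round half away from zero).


0.0212
0.0473

σ_max = 35/4, σ_min = 14/5
κ = σ_max/σ_min = (35/4)/(14/5) = 3.1250
perturbation bound = 3.1250·1/66 = 0.0473
solve Ax = b  →  x = [1.2650 -1.1928 0.3117]
‖b‖ = 6.9282, ‖x‖ = 1.7664
re-solving with b+δb shifts x by Δx of norm 0.0375
dividing the unrounded norms, ‖Δx‖/‖x‖ = 0.0212
so the bound overstates the realised error by a factor of ≈ 2.2309 (computed from the unrounded values)


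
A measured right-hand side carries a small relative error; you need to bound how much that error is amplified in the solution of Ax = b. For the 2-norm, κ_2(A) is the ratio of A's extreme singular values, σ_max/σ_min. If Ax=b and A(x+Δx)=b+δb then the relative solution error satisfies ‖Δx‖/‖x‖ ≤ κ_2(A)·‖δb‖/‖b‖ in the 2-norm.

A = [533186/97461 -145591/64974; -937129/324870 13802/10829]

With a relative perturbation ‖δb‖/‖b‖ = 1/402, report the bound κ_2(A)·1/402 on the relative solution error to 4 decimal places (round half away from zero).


0.2194

M = AᵀA = [125718435721/3286728900 -872912984/54778815; -872912984/54778815 97074625/14607684]. tr(M)=436568717/9724050, det(M)=20151121/77792400
solving λ² − 436568717/9724050·λ + 20151121/77792400 = 0 gives λ = 4489/100, 4489/777924
κ = σ_max/σ_min = (67/10)/(67/882) = 88.2000
worst-case relative error ≤ 88.2000 × 1/402 = 0.2194


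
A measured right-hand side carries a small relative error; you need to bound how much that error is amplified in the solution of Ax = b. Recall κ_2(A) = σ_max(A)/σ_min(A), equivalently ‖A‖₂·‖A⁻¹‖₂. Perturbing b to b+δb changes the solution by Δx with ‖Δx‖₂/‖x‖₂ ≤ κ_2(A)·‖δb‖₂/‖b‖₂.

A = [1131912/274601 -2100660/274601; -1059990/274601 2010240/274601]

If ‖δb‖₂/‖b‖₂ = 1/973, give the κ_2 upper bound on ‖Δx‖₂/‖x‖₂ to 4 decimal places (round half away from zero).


form AᵀA = [2859457284/89661961 -5360994720/89661961; -5360994720/89661961 10052125200/89661961] with trace 44676756/310249 and determinant 129600/310249
λ_max, λ_min = (44676756/310249 ± √1995851693601936/96254442001)/2 = 144, 900/310249
so κ_2 = √(144 / (900/310249)) = 222.8000
κ_2(A)·‖δb‖/‖b‖ = 0.2290

0.2290


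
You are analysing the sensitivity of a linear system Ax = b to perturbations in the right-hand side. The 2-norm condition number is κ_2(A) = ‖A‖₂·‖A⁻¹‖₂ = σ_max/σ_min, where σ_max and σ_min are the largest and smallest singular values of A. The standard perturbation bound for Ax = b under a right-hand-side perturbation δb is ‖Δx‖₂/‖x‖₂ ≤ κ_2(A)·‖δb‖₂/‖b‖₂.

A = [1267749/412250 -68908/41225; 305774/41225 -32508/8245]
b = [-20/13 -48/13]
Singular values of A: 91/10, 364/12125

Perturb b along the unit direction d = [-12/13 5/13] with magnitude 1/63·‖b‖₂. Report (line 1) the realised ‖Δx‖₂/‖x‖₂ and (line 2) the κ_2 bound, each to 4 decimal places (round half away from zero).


4.8115
4.8115

σ_max = 91/10, σ_min = 364/12125
κ_2(A) = (91/10) / (364/12125) = 303.1250
worst-case relative error ≤ 303.1250 × 1/63 = 4.8115
solve Ax = b  →  x = [-0.3878 0.2069]
‖b‖₂ = 4.0000 and ‖x‖₂ = 0.4396
δb = ε·‖b‖·d = [-0.0586 0.0244]; solving A·Δx = δb gives ‖Δx‖ = 2.1149
relative error = 4.8115
so the bound is sharp here: realised error equals the bound
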